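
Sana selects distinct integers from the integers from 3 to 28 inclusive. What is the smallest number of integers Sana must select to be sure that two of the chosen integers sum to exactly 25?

Group the elements by complementary pair {x, 25−x}: {3,22}, {4,21}, {5,20}, …, giving 10 two-element pairs and 6 integers whose partner 25−x falls outside [3,28].
Treating each of those 16 groups as a pigeonhole, one can pick one integer per group — 16 integers — with no two summing to 25.
The 17th integer lands in an occupied pair, forcing a sum of 25.

17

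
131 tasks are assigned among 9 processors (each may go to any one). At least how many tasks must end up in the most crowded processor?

By the pigeonhole principle, the 9 processors are the holes and the 131 tasks are the pigeons.
If every processor held at most 14 tasks, the total would be at most 9 × 14 = 126, which is less than 131.
So some processor holds at least ⌈131/9⌉ = 15 tasks.

15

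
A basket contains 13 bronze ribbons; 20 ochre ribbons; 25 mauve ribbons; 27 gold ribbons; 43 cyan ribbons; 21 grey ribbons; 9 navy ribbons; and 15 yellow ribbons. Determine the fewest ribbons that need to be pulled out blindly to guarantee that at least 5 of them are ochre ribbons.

158

In the worst case for collecting ochre ribbons, every non-ochre ribbon comes out first.
There are 13 + 25 + 27 + 43 + 21 + 9 + 15 = 153 non-ochre ribbons altogether.
After those, each further ribbon must be ochre, so 153 + 5 = 158 draws guarantee 5 ochre ribbons.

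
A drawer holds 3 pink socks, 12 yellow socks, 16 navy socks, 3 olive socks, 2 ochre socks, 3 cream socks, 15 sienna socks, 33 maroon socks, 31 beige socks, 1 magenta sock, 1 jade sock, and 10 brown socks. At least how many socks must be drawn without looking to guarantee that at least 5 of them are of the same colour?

38

An adversary could hand out at most 4 socks per colour (6 colours run out sooner): 3 + 4 + 4 + 3 + 2 + 3 + 4 + 4 + 4 + 1 + 1 + 4 = 37 socks and still no colour has 5.
One more sock lands in a colour already at 4, so 38 draws are enough and 37 are not.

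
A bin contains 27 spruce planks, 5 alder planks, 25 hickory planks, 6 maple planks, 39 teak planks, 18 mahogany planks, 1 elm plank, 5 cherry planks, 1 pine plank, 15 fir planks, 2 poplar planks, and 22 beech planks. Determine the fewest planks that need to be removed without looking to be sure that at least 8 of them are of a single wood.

63

An adversary could hand out at most 7 planks per wood (6 woods run out sooner): 7 + 5 + 7 + 6 + 7 + 7 + 1 + 5 + 1 + 7 + 2 + 7 = 62 planks and still no wood has 8.
By the pigeonhole principle, one more plank lands in a wood already at 7, so 63 draws are enough and 62 are not.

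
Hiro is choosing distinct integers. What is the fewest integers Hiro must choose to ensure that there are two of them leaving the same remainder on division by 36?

37

By the pigeonhole principle, the 36 residue classes mod 36 are the pigeonholes.
With 36 integers one could put 1 in each residue class and have no class reach 2.
The 37th integer pushes some class to 2, so 36·1 + 1 = 37.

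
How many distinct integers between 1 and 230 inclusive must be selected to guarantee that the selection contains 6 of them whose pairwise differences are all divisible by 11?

Integers whose pairwise differences are multiples of 11 are exactly those sharing a remainder mod 11. By the pigeonhole principle, the 11 residue classes mod 11 are the pigeonholes.
With 55 integers one could put 5 in each residue class and have no class reach 6.
The 56th integer pushes some class to 6, so 11·5 + 1 = 56.

56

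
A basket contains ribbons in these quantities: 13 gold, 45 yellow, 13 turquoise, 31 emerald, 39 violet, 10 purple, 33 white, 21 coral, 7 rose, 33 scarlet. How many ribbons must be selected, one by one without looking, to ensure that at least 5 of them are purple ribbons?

In the worst case for collecting purple ribbons, every non-purple ribbon comes out first.
There are 13 + 45 + 13 + 31 + 39 + 33 + 21 + 7 + 33 = 235 non-purple ribbons altogether.
After those, each further ribbon must be purple, so 235 + 5 = 240 draws guarantee 5 purple ribbons.

240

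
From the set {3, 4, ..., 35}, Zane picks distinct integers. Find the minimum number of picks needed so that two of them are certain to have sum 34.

Two chosen integers sum to 34 exactly when both halves of some pair {x, 34−x} with 3 ≤ x ≤ 34−x ≤ 31 are chosen — 14 such pairs.
The remaining 5 elements (those with no distinct partner in range) can never complete a 34-sum, so the worst case takes all of them and one from each pair: 5 + 14 = 19.
By pigeonhole, the 20th integer has to be the second member of some pair, so 19 + 1 = 20.

20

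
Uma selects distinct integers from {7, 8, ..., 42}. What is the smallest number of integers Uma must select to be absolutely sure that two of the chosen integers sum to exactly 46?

Group the elements by complementary pair {x, 46−x}: {7,39}, {8,38}, {9,37}, …, giving 16 two-element pairs; the single value 23 (it cannot pair with itself since the integers are distinct); and 3 integers whose partner 46−x falls outside [7,42].
Treating each of those 20 groups as a pigeonhole, one can pick one integer per group — 20 integers — with no two summing to 46.
The 21st integer lands in an occupied pair, forcing a sum of 46.

21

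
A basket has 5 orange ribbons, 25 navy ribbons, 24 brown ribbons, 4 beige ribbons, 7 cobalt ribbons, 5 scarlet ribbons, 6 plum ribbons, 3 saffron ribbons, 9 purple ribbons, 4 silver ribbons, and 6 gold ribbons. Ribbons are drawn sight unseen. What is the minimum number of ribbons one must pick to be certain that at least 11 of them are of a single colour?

By pigeonhole, put each drawn ribbon into a box by colour. The largest draw with every box below 11 takes min(count, 10) from each colour; colours with fewer than 10 contribute all they have.
Σ min(cᵢ, 10) = 5 + 10 + 10 + 4 + 7 + 5 + 6 + 3 + 9 + 4 + 6 = 69.
Draw number 69 + 1 = 70 must push one box to 11.

70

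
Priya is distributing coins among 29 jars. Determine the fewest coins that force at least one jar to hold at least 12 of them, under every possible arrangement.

With 319 coins one could put exactly 11 in each of the 29 jars, and no jar would reach 12.
Pigeonhole: one more coin must land in a jar that already has 11, giving it 12.
So 29 × 11 + 1 = 320 coins are required.

320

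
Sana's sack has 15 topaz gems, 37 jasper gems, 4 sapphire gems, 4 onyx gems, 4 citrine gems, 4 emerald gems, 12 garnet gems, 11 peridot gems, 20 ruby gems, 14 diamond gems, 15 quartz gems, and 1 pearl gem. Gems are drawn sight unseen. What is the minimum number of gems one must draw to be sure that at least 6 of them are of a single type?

By the pigeonhole principle, the 12 types are the holes; the gems drawn are the pigeons.
To avoid 6 of any one type, the worst case takes at most 5 of each type, or every gem of a type that has fewer than 5.
That gives 5 + 5 + 4 + 4 + 4 + 4 + 5 + 5 + 5 + 5 + 5 + 1 = 52 gems with no type reaching 6.
The next gem forces some type to 6, so 52 + 1 = 53.

53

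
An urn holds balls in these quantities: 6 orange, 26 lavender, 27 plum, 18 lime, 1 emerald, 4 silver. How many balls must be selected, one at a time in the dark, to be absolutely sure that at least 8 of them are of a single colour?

33

An adversary could hand out at most 7 balls per colour (orange, emerald, silver run out sooner): 6 + 7 + 7 + 7 + 1 + 4 = 32 balls and still no colour has 8.
Pigeonhole: one more ball lands in a colour already at 7, so 33 draws are enough and 32 are not.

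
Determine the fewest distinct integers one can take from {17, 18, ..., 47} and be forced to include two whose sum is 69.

Two chosen integers sum to 69 exactly when both halves of some pair {x, 69−x} with 22 ≤ x ≤ 69−x ≤ 47 are chosen — 13 such pairs.
The remaining 5 elements (those with no distinct partner in range) can never complete a 69-sum, so the worst case takes all of them and one from each pair: 5 + 13 = 18.
By pigeonhole, the 19th integer has to be the second member of some pair, so 18 + 1 = 19.

19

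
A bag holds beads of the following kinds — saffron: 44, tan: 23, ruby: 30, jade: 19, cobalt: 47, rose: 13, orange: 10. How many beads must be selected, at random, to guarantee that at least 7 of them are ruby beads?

In the worst case for collecting ruby beads, every non-ruby bead comes out first.
There are 44 + 23 + 19 + 47 + 13 + 10 = 156 non-ruby beads altogether.
After those, each further bead must be ruby, so 156 + 7 = 163 draws guarantee 7 ruby beads.

163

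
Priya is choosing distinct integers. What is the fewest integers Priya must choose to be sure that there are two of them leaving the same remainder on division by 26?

27

By the pigeonhole principle, the 26 residue classes mod 26 are the pigeonholes.
With 26 integers one could put 1 in each residue class and have no class reach 2.
The 27th integer pushes some class to 2, so 26·1 + 1 = 27.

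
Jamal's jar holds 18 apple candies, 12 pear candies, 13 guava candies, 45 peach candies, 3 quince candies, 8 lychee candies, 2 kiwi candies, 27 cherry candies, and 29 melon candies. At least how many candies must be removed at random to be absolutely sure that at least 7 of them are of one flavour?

By pigeonhole, the 9 flavours are the holes; the candies drawn are the pigeons.
To avoid 7 of any one flavour, the worst case takes at most 6 of each flavour, or every candy of a flavour that has fewer than 6.
That gives 6 + 6 + 6 + 6 + 3 + 6 + 2 + 6 + 6 = 47 candies with no flavour reaching 7.
The next candy forces some flavour to 7, so 47 + 1 = 48.

48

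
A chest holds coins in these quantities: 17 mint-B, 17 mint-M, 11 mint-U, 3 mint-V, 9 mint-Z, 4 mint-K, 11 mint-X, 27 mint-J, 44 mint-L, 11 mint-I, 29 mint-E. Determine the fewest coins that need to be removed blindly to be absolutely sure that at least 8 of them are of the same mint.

By pigeonhole, the 11 mints are the holes; the coins drawn are the pigeons.
To avoid 8 of any one mint, the worst case takes at most 7 of each mint, or every coin of a mint that has fewer than 7.
That gives 7 + 7 + 7 + 3 + 7 + 4 + 7 + 7 + 7 + 7 + 7 = 70 coins with no mint reaching 8.
The next coin forces some mint to 8, so 70 + 1 = 71.

71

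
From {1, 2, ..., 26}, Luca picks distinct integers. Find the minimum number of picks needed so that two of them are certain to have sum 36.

19

A set avoiding the sum 36 can contain at most one of each pair {x, 36−x}, plus the 10 elements whose complement lies outside the range or equal to its own complement.
The integers 1, …, 18 (18 of them) are such a set: any two sum to at least 1+2 = 3 and at most 17+18 = 35 < 36.
Any 19th integer completes one of the 8 pairs, so 19 choices force a sum of 36.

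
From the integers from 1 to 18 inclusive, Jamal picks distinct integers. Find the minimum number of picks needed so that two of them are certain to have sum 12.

Group the elements by complementary pair {x, 12−x}: {1,11}, {2,10}, {3,9}, …, giving 5 two-element pairs, the single value 6 (it cannot pair with itself since the integers are distinct), and 7 integers whose partner 12−x falls outside [1,18].
By the pigeonhole principle, treating each of those 13 groups as a pigeonhole, one can pick one integer per group — 13 integers — with no two summing to 12.
The 14th integer lands in an occupied pair, forcing a sum of 12.

14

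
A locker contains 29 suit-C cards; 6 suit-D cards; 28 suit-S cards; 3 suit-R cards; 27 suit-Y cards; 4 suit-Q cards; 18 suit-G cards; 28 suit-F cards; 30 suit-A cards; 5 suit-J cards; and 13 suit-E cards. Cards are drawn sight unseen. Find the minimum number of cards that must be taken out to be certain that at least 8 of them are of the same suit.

68

The 11 suits are the holes; the cards drawn are the pigeons.
To avoid 8 of any one suit, the worst case takes at most 7 of each suit, or every card of a suit that has fewer than 7.
That gives 7 + 6 + 7 + 3 + 7 + 4 + 7 + 7 + 7 + 5 + 7 = 67 cards with no suit reaching 8.
The next card forces some suit to 8, so 67 + 1 = 68.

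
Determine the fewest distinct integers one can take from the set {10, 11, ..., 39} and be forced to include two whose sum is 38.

Group the elements by complementary pair {x, 38−x}: {10,28}, {11,27}, {12,26}, …, giving 9 two-element pairs, the single value 19 (it cannot pair with itself since the integers are distinct), and 11 integers whose partner 38−x falls outside [10,39].
Treating each of those 21 groups as a pigeonhole, one can pick one integer per group — 21 integers — with no two summing to 38.
The 22nd integer lands in an occupied pair, forcing a sum of 38.

22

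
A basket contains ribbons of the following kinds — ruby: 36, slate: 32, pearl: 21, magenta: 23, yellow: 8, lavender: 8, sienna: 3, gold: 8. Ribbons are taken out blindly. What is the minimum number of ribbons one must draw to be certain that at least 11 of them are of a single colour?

The 8 colours are the holes; the ribbons drawn are the pigeons.
To avoid 11 of any one colour, the worst case takes at most 10 of each colour, or every ribbon of a colour that has fewer than 10.
That gives 10 + 10 + 10 + 10 + 8 + 8 + 3 + 8 = 67 ribbons with no colour reaching 11.
The next ribbon forces some colour to 11, so 67 + 1 = 68.

68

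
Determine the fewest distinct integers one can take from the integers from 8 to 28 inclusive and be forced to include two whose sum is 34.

Two chosen integers sum to 34 exactly when both halves of some pair {x, 34−x} with 8 ≤ x ≤ 34−x ≤ 26 are chosen — 9 such pairs.
The remaining 3 elements (those with no distinct partner in range) can never complete a 34-sum, so the worst case takes all of them and one from each pair: 3 + 9 = 12.
By the pigeonhole principle, the 13th integer has to be the second member of some pair, so 12 + 1 = 13.

13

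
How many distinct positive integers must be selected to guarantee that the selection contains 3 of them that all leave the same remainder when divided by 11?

23

By pigeonhole, the 11 residue classes mod 11 are the pigeonholes.
With 22 integers one could put 2 in each residue class and have no class reach 3.
The 23rd integer pushes some class to 3, so 11·2 + 1 = 23.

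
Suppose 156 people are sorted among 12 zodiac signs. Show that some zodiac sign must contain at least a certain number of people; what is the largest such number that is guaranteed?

13

The 12 zodiac signs are the holes and the 156 people are the pigeons.
If every zodiac sign held at most 12 people, the total would be at most 12 × 12 = 144, which is less than 156.
So some zodiac sign holds at least ⌈156/12⌉ = 13 people.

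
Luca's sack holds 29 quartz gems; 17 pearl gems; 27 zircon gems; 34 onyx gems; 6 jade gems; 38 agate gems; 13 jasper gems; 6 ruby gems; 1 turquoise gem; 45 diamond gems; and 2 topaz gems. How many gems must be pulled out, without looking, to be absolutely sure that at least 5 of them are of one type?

Pigeonhole: put each drawn gem into a box by type. The largest draw with every box below 5 takes min(count, 4) from each type; types with fewer than 4 contribute all they have.
Σ min(cᵢ, 4) = 4 + 4 + 4 + 4 + 4 + 4 + 4 + 4 + 1 + 4 + 2 = 39.
Draw number 39 + 1 = 40 must push one box to 5.

40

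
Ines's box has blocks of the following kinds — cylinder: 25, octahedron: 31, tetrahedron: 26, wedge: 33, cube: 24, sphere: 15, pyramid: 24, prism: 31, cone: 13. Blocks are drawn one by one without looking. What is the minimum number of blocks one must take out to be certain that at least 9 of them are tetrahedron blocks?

205

In the worst case for collecting tetrahedron blocks, every non-tetrahedron block comes out first.
There are 25 + 31 + 33 + 24 + 15 + 24 + 31 + 13 = 196 non-tetrahedron blocks altogether.
After those, each further block must be tetrahedron, so 196 + 9 = 205 draws guarantee 9 tetrahedron blocks.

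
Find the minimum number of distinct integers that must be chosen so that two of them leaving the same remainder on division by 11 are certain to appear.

The 11 residue classes mod 11 are the pigeonholes.
With 11 integers one could put 1 in each residue class and have no class reach 2.
The 12th integer pushes some class to 2, so 11·1 + 1 = 12.

12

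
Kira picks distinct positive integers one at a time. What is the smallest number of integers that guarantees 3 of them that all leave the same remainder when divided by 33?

67

By pigeonhole, the 33 residue classes mod 33 are the pigeonholes.
With 66 integers one could put 2 in each residue class and have no class reach 3.
The 67th integer pushes some class to 3, so 33·2 + 1 = 67.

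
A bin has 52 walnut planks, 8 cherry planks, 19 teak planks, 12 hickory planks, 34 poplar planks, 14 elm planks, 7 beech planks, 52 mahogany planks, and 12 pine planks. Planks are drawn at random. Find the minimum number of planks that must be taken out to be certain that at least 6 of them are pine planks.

In the worst case for collecting pine planks, every non-pine plank comes out first.
There are 52 + 8 + 19 + 12 + 34 + 14 + 7 + 52 = 198 non-pine planks altogether.
After those, each further plank must be pine, so 198 + 6 = 204 draws guarantee 6 pine planks.

204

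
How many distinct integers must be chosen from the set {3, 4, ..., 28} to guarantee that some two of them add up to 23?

18

Group the elements by complementary pair {x, 23−x}: {3,20}, {4,19}, {5,18}, …, giving 9 two-element pairs and 8 integers whose partner 23−x falls outside [3,28].
Treating each of those 17 groups as a pigeonhole, one can pick one integer per group — 17 integers — with no two summing to 23.
The 18th integer lands in an occupied pair, forcing a sum of 23.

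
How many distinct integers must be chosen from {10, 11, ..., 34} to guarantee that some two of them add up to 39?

A set avoiding the sum 39 can contain at most one of each pair {x, 39−x}, plus the 5 elements whose complement lies outside the range.
The integers 20, …, 34 (15 of them) are such a set: any two sum to at least 20+21 = 41 > 39.
By pigeonhole, any 16th integer completes one of the 10 pairs, so 16 choices force a sum of 39.

16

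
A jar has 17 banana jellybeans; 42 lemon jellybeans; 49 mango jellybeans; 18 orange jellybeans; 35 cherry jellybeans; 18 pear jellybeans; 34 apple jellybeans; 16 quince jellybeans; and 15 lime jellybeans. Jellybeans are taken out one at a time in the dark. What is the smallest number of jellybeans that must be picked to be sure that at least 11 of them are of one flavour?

91

An adversary could hand out at most 10 jellybeans per flavour: 10 + 10 + 10 + 10 + 10 + 10 + 10 + 10 + 10 = 90 jellybeans and still no flavour has 11.
One more jellybean lands in a flavour already at 10, so 91 draws are enough and 90 are not.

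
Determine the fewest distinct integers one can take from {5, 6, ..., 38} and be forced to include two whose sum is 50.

Group the elements by complementary pair {x, 50−x}: {12,38}, {13,37}, {14,36}, …, giving 13 two-element pairs, the single value 25 (it cannot pair with itself since the integers are distinct), and 7 integers whose partner 50−x falls outside [5,38].
Treating each of those 21 groups as a pigeonhole, one can pick one integer per group — 21 integers — with no two summing to 50.
The 22nd integer lands in an occupied pair, forcing a sum of 50.

22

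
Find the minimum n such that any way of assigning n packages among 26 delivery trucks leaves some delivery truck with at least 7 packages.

157

With 156 packages one could put exactly 6 in each of the 26 delivery trucks, and no delivery truck would reach 7.
One more package must land in a delivery truck that already has 6, giving it 7.
So 26 × 6 + 1 = 157 packages are required.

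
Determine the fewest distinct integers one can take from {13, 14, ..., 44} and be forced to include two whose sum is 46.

Two chosen integers sum to 46 exactly when both halves of some pair {x, 46−x} with 13 ≤ x ≤ 46−x ≤ 33 are chosen — 10 such pairs.
The remaining 12 elements (those with no distinct partner in range) can never complete a 46-sum, so the worst case takes all of them and one from each pair: 12 + 10 = 22.
The 23rd integer has to be the second member of some pair, so 22 + 1 = 23.

23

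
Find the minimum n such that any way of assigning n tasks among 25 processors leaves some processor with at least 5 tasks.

101

With 100 tasks one could put exactly 4 in each of the 25 processors, and no processor would reach 5.
One more task must land in a processor that already has 4, giving it 5.
So 25 × 4 + 1 = 101 tasks are required.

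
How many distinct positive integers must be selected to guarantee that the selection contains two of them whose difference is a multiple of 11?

12

Integers whose pairwise differences are multiples of 11 are exactly those sharing a remainder mod 11. The 11 residue classes mod 11 are the pigeonholes.
With 11 integers one could put 1 in each residue class and have no class reach 2.
The 12th integer pushes some class to 2, so 11·1 + 1 = 12.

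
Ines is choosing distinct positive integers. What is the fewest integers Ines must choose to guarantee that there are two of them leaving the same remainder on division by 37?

The 37 residue classes mod 37 are the pigeonholes.
With 37 integers one could put 1 in each residue class and have no class reach 2.
The 38th integer pushes some class to 2, so 37·1 + 1 = 38.

38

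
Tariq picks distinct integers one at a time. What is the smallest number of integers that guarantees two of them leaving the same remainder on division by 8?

Pigeonhole: the 8 residue classes mod 8 are the pigeonholes.
With 8 integers one could put 1 in each residue class and have no class reach 2.
The 9th integer pushes some class to 2, so 8·1 + 1 = 9.

9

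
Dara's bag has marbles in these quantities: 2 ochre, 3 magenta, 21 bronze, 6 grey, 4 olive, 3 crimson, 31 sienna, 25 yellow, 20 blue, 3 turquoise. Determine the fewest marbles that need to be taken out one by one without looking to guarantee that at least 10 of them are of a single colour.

58

An adversary could hand out at most 9 marbles per colour (6 colours run out sooner): 2 + 3 + 9 + 6 + 4 + 3 + 9 + 9 + 9 + 3 = 57 marbles and still no colour has 10.
By pigeonhole, one more marble lands in a colour already at 9, so 58 draws are enough and 57 are not.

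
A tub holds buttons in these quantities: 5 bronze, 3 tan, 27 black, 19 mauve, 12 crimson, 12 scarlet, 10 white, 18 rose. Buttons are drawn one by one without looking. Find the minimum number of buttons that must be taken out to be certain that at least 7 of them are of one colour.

An adversary could hand out at most 6 buttons per colour (bronze, tan run out sooner): 5 + 3 + 6 + 6 + 6 + 6 + 6 + 6 = 44 buttons and still no colour has 7.
One more button lands in a colour already at 6, so 45 draws are enough and 44 are not.

45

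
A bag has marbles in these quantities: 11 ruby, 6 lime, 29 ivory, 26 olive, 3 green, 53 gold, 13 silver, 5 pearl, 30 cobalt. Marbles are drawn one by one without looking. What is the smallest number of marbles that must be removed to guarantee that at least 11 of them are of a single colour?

75

Put each drawn marble into a box by colour. The largest draw with every box below 11 takes min(count, 10) from each colour; colours with fewer than 10 contribute all they have.
Σ min(cᵢ, 10) = 10 + 6 + 10 + 10 + 3 + 10 + 10 + 5 + 10 = 74.
Draw number 74 + 1 = 75 must push one box to 11.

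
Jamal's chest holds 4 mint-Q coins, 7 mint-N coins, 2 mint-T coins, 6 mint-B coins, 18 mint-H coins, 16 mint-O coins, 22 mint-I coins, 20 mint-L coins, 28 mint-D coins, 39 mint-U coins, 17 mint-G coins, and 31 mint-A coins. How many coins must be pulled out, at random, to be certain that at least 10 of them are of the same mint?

92

By pigeonhole, put each drawn coin into a box by mint. The largest draw with every box below 10 takes min(count, 9) from each mint; mints with fewer than 9 contribute all they have.
Σ min(cᵢ, 9) = 4 + 7 + 2 + 6 + 9 + 9 + 9 + 9 + 9 + 9 + 9 + 9 = 91.
Draw number 91 + 1 = 92 must push one box to 10.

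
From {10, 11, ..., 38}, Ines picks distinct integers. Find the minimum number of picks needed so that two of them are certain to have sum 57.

A set avoiding the sum 57 can contain at most one of each pair {x, 57−x}, plus the 9 elements whose complement lies outside the range.
The integers 10, …, 28 (19 of them) are such a set: any two sum to at least 10+11 = 21 and at most 27+28 = 55 < 57.
Pigeonhole: any 20th integer completes one of the 10 pairs, so 20 choices force a sum of 57.

20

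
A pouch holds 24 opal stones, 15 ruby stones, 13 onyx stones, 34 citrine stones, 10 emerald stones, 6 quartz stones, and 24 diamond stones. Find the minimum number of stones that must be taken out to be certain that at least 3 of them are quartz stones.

In the worst case for collecting quartz stones, every non-quartz stone comes out first.
There are 24 + 15 + 13 + 34 + 10 + 24 = 120 non-quartz stones altogether.
After those, each further stone must be quartz, so 120 + 3 = 123 draws guarantee 3 quartz stones.

123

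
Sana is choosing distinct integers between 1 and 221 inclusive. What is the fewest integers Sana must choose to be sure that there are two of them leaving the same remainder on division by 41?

42

The 41 residue classes mod 41 are the pigeonholes.
With 41 integers one could put 1 in each residue class and have no class reach 2.
The 42nd integer pushes some class to 2, so 41·1 + 1 = 42.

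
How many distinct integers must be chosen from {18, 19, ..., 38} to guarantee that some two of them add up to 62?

15

A set avoiding the sum 62 can contain at most one of each pair {x, 62−x}, plus the 7 elements whose complement lies outside the range or equal to its own complement.
The integers 18, …, 31 (14 of them) are such a set: any two sum to at least 18+19 = 37 and at most 30+31 = 61 < 62.
Any 15th integer completes one of the 7 pairs, so 15 choices force a sum of 62.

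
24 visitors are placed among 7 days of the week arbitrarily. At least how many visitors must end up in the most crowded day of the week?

4

The 7 days of the week are the holes and the 24 visitors are the pigeons.
If every day of the week held at most 3 visitors, the total would be at most 7 × 3 = 21, which is less than 24.
So some day of the week holds at least ⌈24/7⌉ = 4 visitors.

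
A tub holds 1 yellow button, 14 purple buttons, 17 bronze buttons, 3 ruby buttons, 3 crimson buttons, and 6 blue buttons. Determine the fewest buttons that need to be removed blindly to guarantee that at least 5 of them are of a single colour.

20

An adversary could hand out at most 4 buttons per colour (yellow, ruby, crimson run out sooner): 1 + 4 + 4 + 3 + 3 + 4 = 19 buttons and still no colour has 5.
One more button lands in a colour already at 4, so 20 draws are enough and 19 are not.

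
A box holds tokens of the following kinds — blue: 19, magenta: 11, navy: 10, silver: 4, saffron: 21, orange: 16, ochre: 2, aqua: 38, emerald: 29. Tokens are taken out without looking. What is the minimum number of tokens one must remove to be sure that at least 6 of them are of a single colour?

Put each drawn token into a box by colour. The largest draw with every box below 6 takes min(count, 5) from each colour; colours with fewer than 5 contribute all they have.
Σ min(cᵢ, 5) = 5 + 5 + 5 + 4 + 5 + 5 + 2 + 5 + 5 = 41.
Draw number 41 + 1 = 42 must push one box to 6.

42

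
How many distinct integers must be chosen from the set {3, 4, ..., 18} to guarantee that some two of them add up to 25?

11

A set avoiding the sum 25 can contain at most one of each pair {x, 25−x}, plus the 4 elements whose complement lies outside the range.
The integers 3, …, 12 (10 of them) are such a set: any two sum to at least 3+4 = 7 and at most 11+12 = 23 < 25.
Any 11th integer completes one of the 6 pairs, so 11 choices force a sum of 25.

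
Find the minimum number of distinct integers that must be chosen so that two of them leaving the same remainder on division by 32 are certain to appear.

33

The 32 residue classes mod 32 are the pigeonholes.
With 32 integers one could put 1 in each residue class and have no class reach 2.
The 33rd integer pushes some class to 2, so 32·1 + 1 = 33.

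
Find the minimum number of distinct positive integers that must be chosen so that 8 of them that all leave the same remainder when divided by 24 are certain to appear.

The 24 residue classes mod 24 are the pigeonholes.
With 168 integers one could put 7 in each residue class and have no class reach 8.
The 169th integer pushes some class to 8, so 24·7 + 1 = 169.

169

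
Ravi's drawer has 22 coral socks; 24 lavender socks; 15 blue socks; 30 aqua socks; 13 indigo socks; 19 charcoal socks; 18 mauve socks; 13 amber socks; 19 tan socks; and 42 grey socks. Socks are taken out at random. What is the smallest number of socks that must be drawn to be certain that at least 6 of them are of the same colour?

An adversary could hand out at most 5 socks per colour: 5 + 5 + 5 + 5 + 5 + 5 + 5 + 5 + 5 + 5 = 50 socks and still no colour has 6.
Pigeonhole: one more sock lands in a colour already at 5, so 51 draws are enough and 50 are not.

51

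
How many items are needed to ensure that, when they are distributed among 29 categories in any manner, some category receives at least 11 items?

291

With 290 items one could put exactly 10 in each of the 29 categories, and no category would reach 11.
One more item must land in a category that already has 10, giving it 11.
So 29 × 10 + 1 = 291 items are required.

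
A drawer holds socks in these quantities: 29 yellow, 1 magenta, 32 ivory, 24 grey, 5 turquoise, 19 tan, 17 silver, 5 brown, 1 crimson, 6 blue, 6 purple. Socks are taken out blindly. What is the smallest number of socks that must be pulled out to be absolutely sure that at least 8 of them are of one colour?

An adversary could hand out at most 7 socks per colour (6 colours run out sooner): 7 + 1 + 7 + 7 + 5 + 7 + 7 + 5 + 1 + 6 + 6 = 59 socks and still no colour has 8.
By pigeonhole, one more sock lands in a colour already at 7, so 60 draws are enough and 59 are not.

60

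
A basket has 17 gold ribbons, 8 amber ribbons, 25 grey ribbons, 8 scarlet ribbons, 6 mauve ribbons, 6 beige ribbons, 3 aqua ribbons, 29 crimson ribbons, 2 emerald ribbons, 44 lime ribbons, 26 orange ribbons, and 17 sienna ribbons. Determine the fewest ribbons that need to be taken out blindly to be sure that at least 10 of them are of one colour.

An adversary could hand out at most 9 ribbons per colour (6 colours run out sooner): 9 + 8 + 9 + 8 + 6 + 6 + 3 + 9 + 2 + 9 + 9 + 9 = 87 ribbons and still no colour has 10.
One more ribbon lands in a colour already at 9, so 88 draws are enough and 87 are not.

88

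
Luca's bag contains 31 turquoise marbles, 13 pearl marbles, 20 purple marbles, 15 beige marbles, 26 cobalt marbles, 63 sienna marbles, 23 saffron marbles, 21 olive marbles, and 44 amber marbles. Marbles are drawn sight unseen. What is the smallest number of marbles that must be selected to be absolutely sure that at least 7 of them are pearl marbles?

250

In the worst case for collecting pearl marbles, every non-pearl marble comes out first.
There are 31 + 20 + 15 + 26 + 63 + 23 + 21 + 44 = 243 non-pearl marbles altogether.
After those, each further marble must be pearl, so 243 + 7 = 250 draws guarantee 7 pearl marbles.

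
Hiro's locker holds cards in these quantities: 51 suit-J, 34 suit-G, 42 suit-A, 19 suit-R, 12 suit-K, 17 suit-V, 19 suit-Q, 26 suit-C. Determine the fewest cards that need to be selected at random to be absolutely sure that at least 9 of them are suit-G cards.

195

In the worst case for collecting suit-G cards, every non-suit-G card comes out first.
There are 51 + 42 + 19 + 12 + 17 + 19 + 26 = 186 non-suit-G cards altogether.
After those, each further card must be suit-G, so 186 + 9 = 195 draws guarantee 9 suit-G cards.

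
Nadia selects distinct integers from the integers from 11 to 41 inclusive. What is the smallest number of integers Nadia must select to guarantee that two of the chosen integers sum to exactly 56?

19

Two chosen integers sum to 56 exactly when both halves of some pair {x, 56−x} with 15 ≤ x ≤ 56−x ≤ 41 are chosen — 13 such pairs.
The remaining 5 elements (those with no distinct partner in range) can never complete a 56-sum, so the worst case takes all of them and one from each pair: 5 + 13 = 18.
By the pigeonhole principle, the 19th integer has to be the second member of some pair, so 18 + 1 = 19.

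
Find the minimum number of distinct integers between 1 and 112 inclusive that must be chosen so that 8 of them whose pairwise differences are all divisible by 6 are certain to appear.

43

Integers whose pairwise differences are multiples of 6 are exactly those sharing a remainder mod 6. The 6 residue classes mod 6 are the pigeonholes.
With 42 integers one could put 7 in each residue class and have no class reach 8.
The 43rd integer pushes some class to 8, so 6·7 + 1 = 43.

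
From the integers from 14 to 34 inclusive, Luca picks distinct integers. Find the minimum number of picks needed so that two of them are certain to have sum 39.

Two chosen integers sum to 39 exactly when both halves of some pair {x, 39−x} with 14 ≤ x ≤ 39−x ≤ 25 are chosen — 6 such pairs.
The remaining 9 elements (those with no distinct partner in range) can never complete a 39-sum, so the worst case takes all of them and one from each pair: 9 + 6 = 15.
The 16th integer has to be the second member of some pair, so 15 + 1 = 16.

16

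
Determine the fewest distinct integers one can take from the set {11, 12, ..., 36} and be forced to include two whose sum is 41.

17

Two chosen integers sum to 41 exactly when both halves of some pair {x, 41−x} with 11 ≤ x ≤ 41−x ≤ 30 are chosen — 10 such pairs.
The remaining 6 elements (those with no distinct partner in range) can never complete a 41-sum, so the worst case takes all of them and one from each pair: 6 + 10 = 16.
By pigeonhole, the 17th integer has to be the second member of some pair, so 16 + 1 = 17.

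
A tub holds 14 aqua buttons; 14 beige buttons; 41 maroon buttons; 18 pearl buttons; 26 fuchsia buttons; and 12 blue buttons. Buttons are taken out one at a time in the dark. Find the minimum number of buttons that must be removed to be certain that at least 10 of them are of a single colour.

An adversary could hand out at most 9 buttons per colour: 9 + 9 + 9 + 9 + 9 + 9 = 54 buttons and still no colour has 10.
Pigeonhole: one more button lands in a colour already at 9, so 55 draws are enough and 54 are not.

55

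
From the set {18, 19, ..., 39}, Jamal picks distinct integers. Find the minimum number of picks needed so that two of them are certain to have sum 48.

17

Group the elements by complementary pair {x, 48−x}: {18,30}, {19,29}, {20,28}, …, giving 6 two-element pairs, the single value 24 (it cannot pair with itself since the integers are distinct), and 9 integers whose partner 48−x falls outside [18,39].
Pigeonhole: treating each of those 16 groups as a pigeonhole, one can pick one integer per group — 16 integers — with no two summing to 48.
The 17th integer lands in an occupied pair, forcing a sum of 48.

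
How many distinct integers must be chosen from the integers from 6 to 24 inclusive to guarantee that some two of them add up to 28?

Two chosen integers sum to 28 exactly when both halves of some pair {x, 28−x} with 6 ≤ x ≤ 28−x ≤ 22 are chosen — 8 such pairs.
The remaining 3 elements (those with no distinct partner in range) can never complete a 28-sum, so the worst case takes all of them and one from each pair: 3 + 8 = 11.
By pigeonhole, the 12th integer has to be the second member of some pair, so 11 + 1 = 12.

12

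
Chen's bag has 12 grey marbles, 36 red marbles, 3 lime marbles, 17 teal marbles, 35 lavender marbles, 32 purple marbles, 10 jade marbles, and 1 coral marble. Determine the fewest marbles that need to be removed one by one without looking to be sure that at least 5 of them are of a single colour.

An adversary could hand out at most 4 marbles per colour (lime, coral run out sooner): 4 + 4 + 3 + 4 + 4 + 4 + 4 + 1 = 28 marbles and still no colour has 5.
Pigeonhole: one more marble lands in a colour already at 4, so 29 draws are enough and 28 are not.

29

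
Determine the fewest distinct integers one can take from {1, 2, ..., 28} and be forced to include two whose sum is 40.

21

Group the elements by complementary pair {x, 40−x}: {12,28}, {13,27}, {14,26}, …, giving 8 two-element pairs, the single value 20 (it cannot pair with itself since the integers are distinct), and 11 integers whose partner 40−x falls outside [1,28].
By pigeonhole, treating each of those 20 groups as a pigeonhole, one can pick one integer per group — 20 integers — with no two summing to 40.
The 21st integer lands in an occupied pair, forcing a sum of 40.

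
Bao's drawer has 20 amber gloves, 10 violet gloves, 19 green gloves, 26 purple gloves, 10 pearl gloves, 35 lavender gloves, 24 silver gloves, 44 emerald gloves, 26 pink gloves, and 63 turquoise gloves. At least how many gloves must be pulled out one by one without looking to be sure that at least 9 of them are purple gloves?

In the worst case for collecting purple gloves, every non-purple glove comes out first.
There are 20 + 10 + 19 + 10 + 35 + 24 + 44 + 26 + 63 = 251 non-purple gloves altogether.
After those, each further glove must be purple, so 251 + 9 = 260 draws guarantee 9 purple gloves.

260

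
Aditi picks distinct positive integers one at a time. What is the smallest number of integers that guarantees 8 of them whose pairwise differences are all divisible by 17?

Integers whose pairwise differences are multiples of 17 are exactly those sharing a remainder mod 17. By the pigeonhole principle, the 17 residue classes mod 17 are the pigeonholes.
With 119 integers one could put 7 in each residue class and have no class reach 8.
The 120th integer pushes some class to 8, so 17·7 + 1 = 120.

120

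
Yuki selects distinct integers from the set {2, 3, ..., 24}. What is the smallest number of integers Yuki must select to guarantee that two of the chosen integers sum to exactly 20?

Two chosen integers sum to 20 exactly when both halves of some pair {x, 20−x} with 2 ≤ x ≤ 20−x ≤ 18 are chosen — 8 such pairs.
The remaining 7 elements (those with no distinct partner in range) can never complete a 20-sum, so the worst case takes all of them and one from each pair: 7 + 8 = 15.
Pigeonhole: the 16th integer has to be the second member of some pair, so 15 + 1 = 16.

16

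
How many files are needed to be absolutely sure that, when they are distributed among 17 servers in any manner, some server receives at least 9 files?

With 136 files one could put exactly 8 in each of the 17 servers, and no server would reach 9.
One more file must land in a server that already has 8, giving it 9.
So 17 × 8 + 1 = 137 files are required.

137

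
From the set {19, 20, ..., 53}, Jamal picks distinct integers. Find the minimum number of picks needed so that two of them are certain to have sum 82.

24

A set avoiding the sum 82 can contain at most one of each pair {x, 82−x}, plus the 11 elements whose complement lies outside the range or equal to its own complement.
The integers 19, …, 41 (23 of them) are such a set: any two sum to at least 19+20 = 39 and at most 40+41 = 81 < 82.
Pigeonhole: any 24th integer completes one of the 12 pairs, so 24 choices force a sum of 82.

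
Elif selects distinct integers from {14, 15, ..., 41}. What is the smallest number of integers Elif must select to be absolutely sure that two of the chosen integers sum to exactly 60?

A set avoiding the sum 60 can contain at most one of each pair {x, 60−x}, plus the 6 elements whose complement lies outside the range or equal to its own complement.
The integers 14, …, 30 (17 of them) are such a set: any two sum to at least 14+15 = 29 and at most 29+30 = 59 < 60.
By the pigeonhole principle, any 18th integer completes one of the 11 pairs, so 18 choices force a sum of 60.

18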